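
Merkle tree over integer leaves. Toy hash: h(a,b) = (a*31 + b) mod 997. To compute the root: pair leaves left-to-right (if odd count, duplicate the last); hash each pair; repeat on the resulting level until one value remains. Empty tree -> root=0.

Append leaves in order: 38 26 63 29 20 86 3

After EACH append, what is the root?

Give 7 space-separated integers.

Answer: 38 207 457 423 692 810 200

Derivation:
After append 38 (leaves=[38]):
  L0: [38]
  root=38
After append 26 (leaves=[38, 26]):
  L0: [38, 26]
  L1: h(38,26)=(38*31+26)%997=207 -> [207]
  root=207
After append 63 (leaves=[38, 26, 63]):
  L0: [38, 26, 63]
  L1: h(38,26)=(38*31+26)%997=207 h(63,63)=(63*31+63)%997=22 -> [207, 22]
  L2: h(207,22)=(207*31+22)%997=457 -> [457]
  root=457
After append 29 (leaves=[38, 26, 63, 29]):
  L0: [38, 26, 63, 29]
  L1: h(38,26)=(38*31+26)%997=207 h(63,29)=(63*31+29)%997=985 -> [207, 985]
  L2: h(207,985)=(207*31+985)%997=423 -> [423]
  root=423
After append 20 (leaves=[38, 26, 63, 29, 20]):
  L0: [38, 26, 63, 29, 20]
  L1: h(38,26)=(38*31+26)%997=207 h(63,29)=(63*31+29)%997=985 h(20,20)=(20*31+20)%997=640 -> [207, 985, 640]
  L2: h(207,985)=(207*31+985)%997=423 h(640,640)=(640*31+640)%997=540 -> [423, 540]
  L3: h(423,540)=(423*31+540)%997=692 -> [692]
  root=692
After append 86 (leaves=[38, 26, 63, 29, 20, 86]):
  L0: [38, 26, 63, 29, 20, 86]
  L1: h(38,26)=(38*31+26)%997=207 h(63,29)=(63*31+29)%997=985 h(20,86)=(20*31+86)%997=706 -> [207, 985, 706]
  L2: h(207,985)=(207*31+985)%997=423 h(706,706)=(706*31+706)%997=658 -> [423, 658]
  L3: h(423,658)=(423*31+658)%997=810 -> [810]
  root=810
After append 3 (leaves=[38, 26, 63, 29, 20, 86, 3]):
  L0: [38, 26, 63, 29, 20, 86, 3]
  L1: h(38,26)=(38*31+26)%997=207 h(63,29)=(63*31+29)%997=985 h(20,86)=(20*31+86)%997=706 h(3,3)=(3*31+3)%997=96 -> [207, 985, 706, 96]
  L2: h(207,985)=(207*31+985)%997=423 h(706,96)=(706*31+96)%997=48 -> [423, 48]
  L3: h(423,48)=(423*31+48)%997=200 -> [200]
  root=200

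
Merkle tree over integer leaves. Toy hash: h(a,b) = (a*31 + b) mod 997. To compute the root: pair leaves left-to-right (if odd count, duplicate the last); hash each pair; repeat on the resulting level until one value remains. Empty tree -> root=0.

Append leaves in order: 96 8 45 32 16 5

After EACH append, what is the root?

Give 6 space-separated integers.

Answer: 96 990 226 213 56 701

Derivation:
After append 96 (leaves=[96]):
  L0: [96]
  root=96
After append 8 (leaves=[96, 8]):
  L0: [96, 8]
  L1: h(96,8)=(96*31+8)%997=990 -> [990]
  root=990
After append 45 (leaves=[96, 8, 45]):
  L0: [96, 8, 45]
  L1: h(96,8)=(96*31+8)%997=990 h(45,45)=(45*31+45)%997=443 -> [990, 443]
  L2: h(990,443)=(990*31+443)%997=226 -> [226]
  root=226
After append 32 (leaves=[96, 8, 45, 32]):
  L0: [96, 8, 45, 32]
  L1: h(96,8)=(96*31+8)%997=990 h(45,32)=(45*31+32)%997=430 -> [990, 430]
  L2: h(990,430)=(990*31+430)%997=213 -> [213]
  root=213
After append 16 (leaves=[96, 8, 45, 32, 16]):
  L0: [96, 8, 45, 32, 16]
  L1: h(96,8)=(96*31+8)%997=990 h(45,32)=(45*31+32)%997=430 h(16,16)=(16*31+16)%997=512 -> [990, 430, 512]
  L2: h(990,430)=(990*31+430)%997=213 h(512,512)=(512*31+512)%997=432 -> [213, 432]
  L3: h(213,432)=(213*31+432)%997=56 -> [56]
  root=56
After append 5 (leaves=[96, 8, 45, 32, 16, 5]):
  L0: [96, 8, 45, 32, 16, 5]
  L1: h(96,8)=(96*31+8)%997=990 h(45,32)=(45*31+32)%997=430 h(16,5)=(16*31+5)%997=501 -> [990, 430, 501]
  L2: h(990,430)=(990*31+430)%997=213 h(501,501)=(501*31+501)%997=80 -> [213, 80]
  L3: h(213,80)=(213*31+80)%997=701 -> [701]
  root=701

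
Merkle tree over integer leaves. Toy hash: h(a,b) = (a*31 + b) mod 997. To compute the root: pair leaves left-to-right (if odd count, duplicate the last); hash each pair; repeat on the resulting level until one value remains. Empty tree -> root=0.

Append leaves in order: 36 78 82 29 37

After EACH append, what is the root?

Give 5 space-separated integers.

Answer: 36 197 755 702 827

Derivation:
After append 36 (leaves=[36]):
  L0: [36]
  root=36
After append 78 (leaves=[36, 78]):
  L0: [36, 78]
  L1: h(36,78)=(36*31+78)%997=197 -> [197]
  root=197
After append 82 (leaves=[36, 78, 82]):
  L0: [36, 78, 82]
  L1: h(36,78)=(36*31+78)%997=197 h(82,82)=(82*31+82)%997=630 -> [197, 630]
  L2: h(197,630)=(197*31+630)%997=755 -> [755]
  root=755
After append 29 (leaves=[36, 78, 82, 29]):
  L0: [36, 78, 82, 29]
  L1: h(36,78)=(36*31+78)%997=197 h(82,29)=(82*31+29)%997=577 -> [197, 577]
  L2: h(197,577)=(197*31+577)%997=702 -> [702]
  root=702
After append 37 (leaves=[36, 78, 82, 29, 37]):
  L0: [36, 78, 82, 29, 37]
  L1: h(36,78)=(36*31+78)%997=197 h(82,29)=(82*31+29)%997=577 h(37,37)=(37*31+37)%997=187 -> [197, 577, 187]
  L2: h(197,577)=(197*31+577)%997=702 h(187,187)=(187*31+187)%997=2 -> [702, 2]
  L3: h(702,2)=(702*31+2)%997=827 -> [827]
  root=827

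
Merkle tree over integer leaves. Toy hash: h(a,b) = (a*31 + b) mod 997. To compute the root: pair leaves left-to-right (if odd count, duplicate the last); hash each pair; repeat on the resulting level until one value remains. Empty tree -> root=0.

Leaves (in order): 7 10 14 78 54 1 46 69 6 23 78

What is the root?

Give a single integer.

L0: [7, 10, 14, 78, 54, 1, 46, 69, 6, 23, 78]
L1: h(7,10)=(7*31+10)%997=227 h(14,78)=(14*31+78)%997=512 h(54,1)=(54*31+1)%997=678 h(46,69)=(46*31+69)%997=498 h(6,23)=(6*31+23)%997=209 h(78,78)=(78*31+78)%997=502 -> [227, 512, 678, 498, 209, 502]
L2: h(227,512)=(227*31+512)%997=570 h(678,498)=(678*31+498)%997=579 h(209,502)=(209*31+502)%997=2 -> [570, 579, 2]
L3: h(570,579)=(570*31+579)%997=303 h(2,2)=(2*31+2)%997=64 -> [303, 64]
L4: h(303,64)=(303*31+64)%997=484 -> [484]

Answer: 484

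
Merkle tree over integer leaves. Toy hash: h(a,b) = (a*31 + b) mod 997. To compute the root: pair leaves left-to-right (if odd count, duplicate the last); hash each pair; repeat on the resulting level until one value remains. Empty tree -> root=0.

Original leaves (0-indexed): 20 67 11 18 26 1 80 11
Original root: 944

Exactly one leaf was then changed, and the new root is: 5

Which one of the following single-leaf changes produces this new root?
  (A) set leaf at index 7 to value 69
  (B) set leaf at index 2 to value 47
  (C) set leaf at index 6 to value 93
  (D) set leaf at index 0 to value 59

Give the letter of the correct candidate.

Answer: A

Derivation:
Original leaves: [20, 67, 11, 18, 26, 1, 80, 11]
Target new root: 5
Try each candidate change and compute the resulting root:
Candidate A: set leaf[7] = 69 -> leaves = [20, 67, 11, 18, 26, 1, 80, 69]
  L0: [20, 67, 11, 18, 26, 1, 80, 69]
  L1: h(20,67)=(20*31+67)%997=687 h(11,18)=(11*31+18)%997=359 h(26,1)=(26*31+1)%997=807 h(80,69)=(80*31+69)%997=555 -> [687, 359, 807, 555]
  L2: h(687,359)=(687*31+359)%997=719 h(807,555)=(807*31+555)%997=647 -> [719, 647]
  L3: h(719,647)=(719*31+647)%997=5 -> [5]
  root = 5 == target 5  ** MATCH **
Candidate B: set leaf[2] = 47 -> leaves = [20, 67, 47, 18, 26, 1, 80, 11]
  L0: [20, 67, 47, 18, 26, 1, 80, 11]
  L1: h(20,67)=(20*31+67)%997=687 h(47,18)=(47*31+18)%997=478 h(26,1)=(26*31+1)%997=807 h(80,11)=(80*31+11)%997=497 -> [687, 478, 807, 497]
  L2: h(687,478)=(687*31+478)%997=838 h(807,497)=(807*31+497)%997=589 -> [838, 589]
  L3: h(838,589)=(838*31+589)%997=645 -> [645]
  root = 645 != target 5
Candidate C: set leaf[6] = 93 -> leaves = [20, 67, 11, 18, 26, 1, 93, 11]
  L0: [20, 67, 11, 18, 26, 1, 93, 11]
  L1: h(20,67)=(20*31+67)%997=687 h(11,18)=(11*31+18)%997=359 h(26,1)=(26*31+1)%997=807 h(93,11)=(93*31+11)%997=900 -> [687, 359, 807, 900]
  L2: h(687,359)=(687*31+359)%997=719 h(807,900)=(807*31+900)%997=992 -> [719, 992]
  L3: h(719,992)=(719*31+992)%997=350 -> [350]
  root = 350 != target 5
Candidate D: set leaf[0] = 59 -> leaves = [59, 67, 11, 18, 26, 1, 80, 11]
  L0: [59, 67, 11, 18, 26, 1, 80, 11]
  L1: h(59,67)=(59*31+67)%997=899 h(11,18)=(11*31+18)%997=359 h(26,1)=(26*31+1)%997=807 h(80,11)=(80*31+11)%997=497 -> [899, 359, 807, 497]
  L2: h(899,359)=(899*31+359)%997=312 h(807,497)=(807*31+497)%997=589 -> [312, 589]
  L3: h(312,589)=(312*31+589)%997=291 -> [291]
  root = 291 != target 5
Candidate A produces the target root.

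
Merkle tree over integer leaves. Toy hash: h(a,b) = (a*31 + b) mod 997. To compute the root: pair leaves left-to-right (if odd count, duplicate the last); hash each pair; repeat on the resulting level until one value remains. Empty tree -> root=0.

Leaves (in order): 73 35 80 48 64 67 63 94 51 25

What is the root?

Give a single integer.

Answer: 514

Derivation:
L0: [73, 35, 80, 48, 64, 67, 63, 94, 51, 25]
L1: h(73,35)=(73*31+35)%997=304 h(80,48)=(80*31+48)%997=534 h(64,67)=(64*31+67)%997=57 h(63,94)=(63*31+94)%997=53 h(51,25)=(51*31+25)%997=609 -> [304, 534, 57, 53, 609]
L2: h(304,534)=(304*31+534)%997=985 h(57,53)=(57*31+53)%997=823 h(609,609)=(609*31+609)%997=545 -> [985, 823, 545]
L3: h(985,823)=(985*31+823)%997=451 h(545,545)=(545*31+545)%997=491 -> [451, 491]
L4: h(451,491)=(451*31+491)%997=514 -> [514]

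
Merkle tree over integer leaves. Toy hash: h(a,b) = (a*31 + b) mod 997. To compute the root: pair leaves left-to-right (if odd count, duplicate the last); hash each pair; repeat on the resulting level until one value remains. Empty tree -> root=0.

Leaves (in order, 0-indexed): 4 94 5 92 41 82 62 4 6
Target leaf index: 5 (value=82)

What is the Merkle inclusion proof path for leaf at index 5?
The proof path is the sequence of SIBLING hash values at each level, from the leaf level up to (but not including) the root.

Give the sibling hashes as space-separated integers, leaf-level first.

Answer: 41 929 26 199

Derivation:
L0 (leaves): [4, 94, 5, 92, 41, 82, 62, 4, 6], target index=5
L1: h(4,94)=(4*31+94)%997=218 [pair 0] h(5,92)=(5*31+92)%997=247 [pair 1] h(41,82)=(41*31+82)%997=356 [pair 2] h(62,4)=(62*31+4)%997=929 [pair 3] h(6,6)=(6*31+6)%997=192 [pair 4] -> [218, 247, 356, 929, 192]
  Sibling for proof at L0: 41
L2: h(218,247)=(218*31+247)%997=26 [pair 0] h(356,929)=(356*31+929)%997=1 [pair 1] h(192,192)=(192*31+192)%997=162 [pair 2] -> [26, 1, 162]
  Sibling for proof at L1: 929
L3: h(26,1)=(26*31+1)%997=807 [pair 0] h(162,162)=(162*31+162)%997=199 [pair 1] -> [807, 199]
  Sibling for proof at L2: 26
L4: h(807,199)=(807*31+199)%997=291 [pair 0] -> [291]
  Sibling for proof at L3: 199
Root: 291
Proof path (sibling hashes from leaf to root): [41, 929, 26, 199]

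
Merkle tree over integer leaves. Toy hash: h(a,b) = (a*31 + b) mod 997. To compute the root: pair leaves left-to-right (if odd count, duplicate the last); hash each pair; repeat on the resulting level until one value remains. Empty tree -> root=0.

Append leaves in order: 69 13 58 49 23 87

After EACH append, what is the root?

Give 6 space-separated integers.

After append 69 (leaves=[69]):
  L0: [69]
  root=69
After append 13 (leaves=[69, 13]):
  L0: [69, 13]
  L1: h(69,13)=(69*31+13)%997=158 -> [158]
  root=158
After append 58 (leaves=[69, 13, 58]):
  L0: [69, 13, 58]
  L1: h(69,13)=(69*31+13)%997=158 h(58,58)=(58*31+58)%997=859 -> [158, 859]
  L2: h(158,859)=(158*31+859)%997=772 -> [772]
  root=772
After append 49 (leaves=[69, 13, 58, 49]):
  L0: [69, 13, 58, 49]
  L1: h(69,13)=(69*31+13)%997=158 h(58,49)=(58*31+49)%997=850 -> [158, 850]
  L2: h(158,850)=(158*31+850)%997=763 -> [763]
  root=763
After append 23 (leaves=[69, 13, 58, 49, 23]):
  L0: [69, 13, 58, 49, 23]
  L1: h(69,13)=(69*31+13)%997=158 h(58,49)=(58*31+49)%997=850 h(23,23)=(23*31+23)%997=736 -> [158, 850, 736]
  L2: h(158,850)=(158*31+850)%997=763 h(736,736)=(736*31+736)%997=621 -> [763, 621]
  L3: h(763,621)=(763*31+621)%997=346 -> [346]
  root=346
After append 87 (leaves=[69, 13, 58, 49, 23, 87]):
  L0: [69, 13, 58, 49, 23, 87]
  L1: h(69,13)=(69*31+13)%997=158 h(58,49)=(58*31+49)%997=850 h(23,87)=(23*31+87)%997=800 -> [158, 850, 800]
  L2: h(158,850)=(158*31+850)%997=763 h(800,800)=(800*31+800)%997=675 -> [763, 675]
  L3: h(763,675)=(763*31+675)%997=400 -> [400]
  root=400

Answer: 69 158 772 763 346 400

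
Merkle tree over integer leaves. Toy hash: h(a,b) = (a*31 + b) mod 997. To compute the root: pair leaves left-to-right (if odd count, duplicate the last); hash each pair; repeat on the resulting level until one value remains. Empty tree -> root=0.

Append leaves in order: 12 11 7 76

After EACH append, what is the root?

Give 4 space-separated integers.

Answer: 12 383 133 202

Derivation:
After append 12 (leaves=[12]):
  L0: [12]
  root=12
After append 11 (leaves=[12, 11]):
  L0: [12, 11]
  L1: h(12,11)=(12*31+11)%997=383 -> [383]
  root=383
After append 7 (leaves=[12, 11, 7]):
  L0: [12, 11, 7]
  L1: h(12,11)=(12*31+11)%997=383 h(7,7)=(7*31+7)%997=224 -> [383, 224]
  L2: h(383,224)=(383*31+224)%997=133 -> [133]
  root=133
After append 76 (leaves=[12, 11, 7, 76]):
  L0: [12, 11, 7, 76]
  L1: h(12,11)=(12*31+11)%997=383 h(7,76)=(7*31+76)%997=293 -> [383, 293]
  L2: h(383,293)=(383*31+293)%997=202 -> [202]
  root=202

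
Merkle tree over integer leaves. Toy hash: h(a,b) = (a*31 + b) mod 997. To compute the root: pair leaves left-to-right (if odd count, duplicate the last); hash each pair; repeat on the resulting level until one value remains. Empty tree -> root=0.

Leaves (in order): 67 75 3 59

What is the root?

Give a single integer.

Answer: 65

Derivation:
L0: [67, 75, 3, 59]
L1: h(67,75)=(67*31+75)%997=158 h(3,59)=(3*31+59)%997=152 -> [158, 152]
L2: h(158,152)=(158*31+152)%997=65 -> [65]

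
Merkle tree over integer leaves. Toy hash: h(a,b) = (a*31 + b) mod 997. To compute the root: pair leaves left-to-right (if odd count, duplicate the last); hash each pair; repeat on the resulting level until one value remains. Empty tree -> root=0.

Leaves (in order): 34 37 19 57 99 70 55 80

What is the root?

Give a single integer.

L0: [34, 37, 19, 57, 99, 70, 55, 80]
L1: h(34,37)=(34*31+37)%997=94 h(19,57)=(19*31+57)%997=646 h(99,70)=(99*31+70)%997=148 h(55,80)=(55*31+80)%997=788 -> [94, 646, 148, 788]
L2: h(94,646)=(94*31+646)%997=569 h(148,788)=(148*31+788)%997=391 -> [569, 391]
L3: h(569,391)=(569*31+391)%997=84 -> [84]

Answer: 84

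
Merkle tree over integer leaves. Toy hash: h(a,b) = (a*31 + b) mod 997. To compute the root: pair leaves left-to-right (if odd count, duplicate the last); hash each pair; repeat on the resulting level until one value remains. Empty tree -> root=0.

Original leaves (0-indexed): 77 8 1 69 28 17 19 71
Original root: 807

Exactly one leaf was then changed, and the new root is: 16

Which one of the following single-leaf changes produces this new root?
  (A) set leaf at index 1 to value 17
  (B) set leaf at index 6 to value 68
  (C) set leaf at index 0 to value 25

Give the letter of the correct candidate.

Answer: C

Derivation:
Original leaves: [77, 8, 1, 69, 28, 17, 19, 71]
Target new root: 16
Try each candidate change and compute the resulting root:
Candidate A: set leaf[1] = 17 -> leaves = [77, 17, 1, 69, 28, 17, 19, 71]
  L0: [77, 17, 1, 69, 28, 17, 19, 71]
  L1: h(77,17)=(77*31+17)%997=410 h(1,69)=(1*31+69)%997=100 h(28,17)=(28*31+17)%997=885 h(19,71)=(19*31+71)%997=660 -> [410, 100, 885, 660]
  L2: h(410,100)=(410*31+100)%997=846 h(885,660)=(885*31+660)%997=179 -> [846, 179]
  L3: h(846,179)=(846*31+179)%997=483 -> [483]
  root = 483 != target 16
Candidate B: set leaf[6] = 68 -> leaves = [77, 8, 1, 69, 28, 17, 68, 71]
  L0: [77, 8, 1, 69, 28, 17, 68, 71]
  L1: h(77,8)=(77*31+8)%997=401 h(1,69)=(1*31+69)%997=100 h(28,17)=(28*31+17)%997=885 h(68,71)=(68*31+71)%997=185 -> [401, 100, 885, 185]
  L2: h(401,100)=(401*31+100)%997=567 h(885,185)=(885*31+185)%997=701 -> [567, 701]
  L3: h(567,701)=(567*31+701)%997=332 -> [332]
  root = 332 != target 16
Candidate C: set leaf[0] = 25 -> leaves = [25, 8, 1, 69, 28, 17, 19, 71]
  L0: [25, 8, 1, 69, 28, 17, 19, 71]
  L1: h(25,8)=(25*31+8)%997=783 h(1,69)=(1*31+69)%997=100 h(28,17)=(28*31+17)%997=885 h(19,71)=(19*31+71)%997=660 -> [783, 100, 885, 660]
  L2: h(783,100)=(783*31+100)%997=445 h(885,660)=(885*31+660)%997=179 -> [445, 179]
  L3: h(445,179)=(445*31+179)%997=16 -> [16]
  root = 16 == target 16  ** MATCH **
Candidate C produces the target root.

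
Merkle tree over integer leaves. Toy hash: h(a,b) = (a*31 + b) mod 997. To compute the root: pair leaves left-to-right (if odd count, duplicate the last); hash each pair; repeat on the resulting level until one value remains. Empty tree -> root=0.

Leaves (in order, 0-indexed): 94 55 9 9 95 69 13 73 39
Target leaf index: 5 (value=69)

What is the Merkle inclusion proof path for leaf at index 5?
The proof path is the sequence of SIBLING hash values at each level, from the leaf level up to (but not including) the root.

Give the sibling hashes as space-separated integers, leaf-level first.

L0 (leaves): [94, 55, 9, 9, 95, 69, 13, 73, 39], target index=5
L1: h(94,55)=(94*31+55)%997=975 [pair 0] h(9,9)=(9*31+9)%997=288 [pair 1] h(95,69)=(95*31+69)%997=23 [pair 2] h(13,73)=(13*31+73)%997=476 [pair 3] h(39,39)=(39*31+39)%997=251 [pair 4] -> [975, 288, 23, 476, 251]
  Sibling for proof at L0: 95
L2: h(975,288)=(975*31+288)%997=603 [pair 0] h(23,476)=(23*31+476)%997=192 [pair 1] h(251,251)=(251*31+251)%997=56 [pair 2] -> [603, 192, 56]
  Sibling for proof at L1: 476
L3: h(603,192)=(603*31+192)%997=939 [pair 0] h(56,56)=(56*31+56)%997=795 [pair 1] -> [939, 795]
  Sibling for proof at L2: 603
L4: h(939,795)=(939*31+795)%997=991 [pair 0] -> [991]
  Sibling for proof at L3: 795
Root: 991
Proof path (sibling hashes from leaf to root): [95, 476, 603, 795]

Answer: 95 476 603 795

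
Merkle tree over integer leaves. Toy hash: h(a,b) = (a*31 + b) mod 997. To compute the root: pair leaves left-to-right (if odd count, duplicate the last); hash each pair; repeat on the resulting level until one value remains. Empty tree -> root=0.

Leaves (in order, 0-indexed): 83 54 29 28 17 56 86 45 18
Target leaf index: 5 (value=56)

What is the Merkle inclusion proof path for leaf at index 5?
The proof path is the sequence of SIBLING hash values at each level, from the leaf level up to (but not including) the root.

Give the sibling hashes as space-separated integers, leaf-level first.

Answer: 17 717 610 597

Derivation:
L0 (leaves): [83, 54, 29, 28, 17, 56, 86, 45, 18], target index=5
L1: h(83,54)=(83*31+54)%997=633 [pair 0] h(29,28)=(29*31+28)%997=927 [pair 1] h(17,56)=(17*31+56)%997=583 [pair 2] h(86,45)=(86*31+45)%997=717 [pair 3] h(18,18)=(18*31+18)%997=576 [pair 4] -> [633, 927, 583, 717, 576]
  Sibling for proof at L0: 17
L2: h(633,927)=(633*31+927)%997=610 [pair 0] h(583,717)=(583*31+717)%997=844 [pair 1] h(576,576)=(576*31+576)%997=486 [pair 2] -> [610, 844, 486]
  Sibling for proof at L1: 717
L3: h(610,844)=(610*31+844)%997=811 [pair 0] h(486,486)=(486*31+486)%997=597 [pair 1] -> [811, 597]
  Sibling for proof at L2: 610
L4: h(811,597)=(811*31+597)%997=813 [pair 0] -> [813]
  Sibling for proof at L3: 597
Root: 813
Proof path (sibling hashes from leaf to root): [17, 717, 610, 597]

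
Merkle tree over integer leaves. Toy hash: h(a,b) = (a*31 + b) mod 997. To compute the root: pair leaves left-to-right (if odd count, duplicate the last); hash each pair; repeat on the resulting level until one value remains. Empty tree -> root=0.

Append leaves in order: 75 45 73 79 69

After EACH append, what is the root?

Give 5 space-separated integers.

Answer: 75 376 34 40 112

Derivation:
After append 75 (leaves=[75]):
  L0: [75]
  root=75
After append 45 (leaves=[75, 45]):
  L0: [75, 45]
  L1: h(75,45)=(75*31+45)%997=376 -> [376]
  root=376
After append 73 (leaves=[75, 45, 73]):
  L0: [75, 45, 73]
  L1: h(75,45)=(75*31+45)%997=376 h(73,73)=(73*31+73)%997=342 -> [376, 342]
  L2: h(376,342)=(376*31+342)%997=34 -> [34]
  root=34
After append 79 (leaves=[75, 45, 73, 79]):
  L0: [75, 45, 73, 79]
  L1: h(75,45)=(75*31+45)%997=376 h(73,79)=(73*31+79)%997=348 -> [376, 348]
  L2: h(376,348)=(376*31+348)%997=40 -> [40]
  root=40
After append 69 (leaves=[75, 45, 73, 79, 69]):
  L0: [75, 45, 73, 79, 69]
  L1: h(75,45)=(75*31+45)%997=376 h(73,79)=(73*31+79)%997=348 h(69,69)=(69*31+69)%997=214 -> [376, 348, 214]
  L2: h(376,348)=(376*31+348)%997=40 h(214,214)=(214*31+214)%997=866 -> [40, 866]
  L3: h(40,866)=(40*31+866)%997=112 -> [112]
  root=112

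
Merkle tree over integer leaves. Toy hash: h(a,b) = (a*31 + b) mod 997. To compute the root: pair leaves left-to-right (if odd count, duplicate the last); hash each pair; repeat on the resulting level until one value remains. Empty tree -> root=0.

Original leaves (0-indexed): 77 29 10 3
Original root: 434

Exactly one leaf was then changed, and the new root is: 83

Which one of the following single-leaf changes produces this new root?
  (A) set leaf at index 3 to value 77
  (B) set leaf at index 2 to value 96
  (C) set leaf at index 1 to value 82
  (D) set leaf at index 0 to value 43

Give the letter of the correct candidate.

Answer: C

Derivation:
Original leaves: [77, 29, 10, 3]
Target new root: 83
Try each candidate change and compute the resulting root:
Candidate A: set leaf[3] = 77 -> leaves = [77, 29, 10, 77]
  L0: [77, 29, 10, 77]
  L1: h(77,29)=(77*31+29)%997=422 h(10,77)=(10*31+77)%997=387 -> [422, 387]
  L2: h(422,387)=(422*31+387)%997=508 -> [508]
  root = 508 != target 83
Candidate B: set leaf[2] = 96 -> leaves = [77, 29, 96, 3]
  L0: [77, 29, 96, 3]
  L1: h(77,29)=(77*31+29)%997=422 h(96,3)=(96*31+3)%997=985 -> [422, 985]
  L2: h(422,985)=(422*31+985)%997=109 -> [109]
  root = 109 != target 83
Candidate C: set leaf[1] = 82 -> leaves = [77, 82, 10, 3]
  L0: [77, 82, 10, 3]
  L1: h(77,82)=(77*31+82)%997=475 h(10,3)=(10*31+3)%997=313 -> [475, 313]
  L2: h(475,313)=(475*31+313)%997=83 -> [83]
  root = 83 == target 83  ** MATCH **
Candidate D: set leaf[0] = 43 -> leaves = [43, 29, 10, 3]
  L0: [43, 29, 10, 3]
  L1: h(43,29)=(43*31+29)%997=365 h(10,3)=(10*31+3)%997=313 -> [365, 313]
  L2: h(365,313)=(365*31+313)%997=661 -> [661]
  root = 661 != target 83
Candidate C produces the target root.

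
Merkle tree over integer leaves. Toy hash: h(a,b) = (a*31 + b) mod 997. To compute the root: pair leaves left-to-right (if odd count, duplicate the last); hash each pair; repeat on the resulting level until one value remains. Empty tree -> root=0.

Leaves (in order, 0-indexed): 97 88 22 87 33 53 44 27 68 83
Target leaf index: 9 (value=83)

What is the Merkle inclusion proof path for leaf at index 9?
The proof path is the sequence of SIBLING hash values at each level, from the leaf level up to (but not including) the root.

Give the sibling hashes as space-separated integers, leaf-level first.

L0 (leaves): [97, 88, 22, 87, 33, 53, 44, 27, 68, 83], target index=9
L1: h(97,88)=(97*31+88)%997=104 [pair 0] h(22,87)=(22*31+87)%997=769 [pair 1] h(33,53)=(33*31+53)%997=79 [pair 2] h(44,27)=(44*31+27)%997=394 [pair 3] h(68,83)=(68*31+83)%997=197 [pair 4] -> [104, 769, 79, 394, 197]
  Sibling for proof at L0: 68
L2: h(104,769)=(104*31+769)%997=5 [pair 0] h(79,394)=(79*31+394)%997=849 [pair 1] h(197,197)=(197*31+197)%997=322 [pair 2] -> [5, 849, 322]
  Sibling for proof at L1: 197
L3: h(5,849)=(5*31+849)%997=7 [pair 0] h(322,322)=(322*31+322)%997=334 [pair 1] -> [7, 334]
  Sibling for proof at L2: 322
L4: h(7,334)=(7*31+334)%997=551 [pair 0] -> [551]
  Sibling for proof at L3: 7
Root: 551
Proof path (sibling hashes from leaf to root): [68, 197, 322, 7]

Answer: 68 197 322 7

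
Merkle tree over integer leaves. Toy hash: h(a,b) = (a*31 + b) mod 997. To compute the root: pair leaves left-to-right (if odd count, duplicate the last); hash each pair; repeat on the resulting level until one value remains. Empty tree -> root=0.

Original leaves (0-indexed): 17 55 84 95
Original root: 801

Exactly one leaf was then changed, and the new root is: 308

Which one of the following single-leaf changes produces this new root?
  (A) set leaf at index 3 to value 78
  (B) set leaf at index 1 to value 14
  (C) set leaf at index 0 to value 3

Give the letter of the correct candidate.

Answer: C

Derivation:
Original leaves: [17, 55, 84, 95]
Target new root: 308
Try each candidate change and compute the resulting root:
Candidate A: set leaf[3] = 78 -> leaves = [17, 55, 84, 78]
  L0: [17, 55, 84, 78]
  L1: h(17,55)=(17*31+55)%997=582 h(84,78)=(84*31+78)%997=688 -> [582, 688]
  L2: h(582,688)=(582*31+688)%997=784 -> [784]
  root = 784 != target 308
Candidate B: set leaf[1] = 14 -> leaves = [17, 14, 84, 95]
  L0: [17, 14, 84, 95]
  L1: h(17,14)=(17*31+14)%997=541 h(84,95)=(84*31+95)%997=705 -> [541, 705]
  L2: h(541,705)=(541*31+705)%997=527 -> [527]
  root = 527 != target 308
Candidate C: set leaf[0] = 3 -> leaves = [3, 55, 84, 95]
  L0: [3, 55, 84, 95]
  L1: h(3,55)=(3*31+55)%997=148 h(84,95)=(84*31+95)%997=705 -> [148, 705]
  L2: h(148,705)=(148*31+705)%997=308 -> [308]
  root = 308 == target 308  ** MATCH **
Candidate C produces the target root.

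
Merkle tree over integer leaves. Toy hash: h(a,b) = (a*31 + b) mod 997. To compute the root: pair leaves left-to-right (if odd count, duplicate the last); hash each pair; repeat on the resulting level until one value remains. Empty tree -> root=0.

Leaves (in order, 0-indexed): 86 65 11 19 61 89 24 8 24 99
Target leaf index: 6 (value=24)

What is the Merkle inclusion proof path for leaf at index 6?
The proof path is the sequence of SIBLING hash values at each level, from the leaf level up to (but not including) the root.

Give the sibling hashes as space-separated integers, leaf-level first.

L0 (leaves): [86, 65, 11, 19, 61, 89, 24, 8, 24, 99], target index=6
L1: h(86,65)=(86*31+65)%997=737 [pair 0] h(11,19)=(11*31+19)%997=360 [pair 1] h(61,89)=(61*31+89)%997=983 [pair 2] h(24,8)=(24*31+8)%997=752 [pair 3] h(24,99)=(24*31+99)%997=843 [pair 4] -> [737, 360, 983, 752, 843]
  Sibling for proof at L0: 8
L2: h(737,360)=(737*31+360)%997=276 [pair 0] h(983,752)=(983*31+752)%997=318 [pair 1] h(843,843)=(843*31+843)%997=57 [pair 2] -> [276, 318, 57]
  Sibling for proof at L1: 983
L3: h(276,318)=(276*31+318)%997=898 [pair 0] h(57,57)=(57*31+57)%997=827 [pair 1] -> [898, 827]
  Sibling for proof at L2: 276
L4: h(898,827)=(898*31+827)%997=749 [pair 0] -> [749]
  Sibling for proof at L3: 827
Root: 749
Proof path (sibling hashes from leaf to root): [8, 983, 276, 827]

Answer: 8 983 276 827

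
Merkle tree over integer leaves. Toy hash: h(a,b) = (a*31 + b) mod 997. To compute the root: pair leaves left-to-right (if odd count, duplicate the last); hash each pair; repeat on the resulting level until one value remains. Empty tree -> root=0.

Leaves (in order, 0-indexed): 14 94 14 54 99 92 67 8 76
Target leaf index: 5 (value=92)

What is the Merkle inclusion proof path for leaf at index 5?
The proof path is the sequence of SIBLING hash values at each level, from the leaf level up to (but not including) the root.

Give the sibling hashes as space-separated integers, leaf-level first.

L0 (leaves): [14, 94, 14, 54, 99, 92, 67, 8, 76], target index=5
L1: h(14,94)=(14*31+94)%997=528 [pair 0] h(14,54)=(14*31+54)%997=488 [pair 1] h(99,92)=(99*31+92)%997=170 [pair 2] h(67,8)=(67*31+8)%997=91 [pair 3] h(76,76)=(76*31+76)%997=438 [pair 4] -> [528, 488, 170, 91, 438]
  Sibling for proof at L0: 99
L2: h(528,488)=(528*31+488)%997=904 [pair 0] h(170,91)=(170*31+91)%997=376 [pair 1] h(438,438)=(438*31+438)%997=58 [pair 2] -> [904, 376, 58]
  Sibling for proof at L1: 91
L3: h(904,376)=(904*31+376)%997=484 [pair 0] h(58,58)=(58*31+58)%997=859 [pair 1] -> [484, 859]
  Sibling for proof at L2: 904
L4: h(484,859)=(484*31+859)%997=908 [pair 0] -> [908]
  Sibling for proof at L3: 859
Root: 908
Proof path (sibling hashes from leaf to root): [99, 91, 904, 859]

Answer: 99 91 904 859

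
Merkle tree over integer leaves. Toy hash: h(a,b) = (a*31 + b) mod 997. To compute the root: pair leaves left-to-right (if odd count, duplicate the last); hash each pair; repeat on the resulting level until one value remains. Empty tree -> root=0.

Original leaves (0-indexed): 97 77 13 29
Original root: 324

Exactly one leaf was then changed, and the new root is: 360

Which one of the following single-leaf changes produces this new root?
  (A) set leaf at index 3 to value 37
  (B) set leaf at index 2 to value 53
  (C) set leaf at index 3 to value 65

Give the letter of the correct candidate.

Answer: C

Derivation:
Original leaves: [97, 77, 13, 29]
Target new root: 360
Try each candidate change and compute the resulting root:
Candidate A: set leaf[3] = 37 -> leaves = [97, 77, 13, 37]
  L0: [97, 77, 13, 37]
  L1: h(97,77)=(97*31+77)%997=93 h(13,37)=(13*31+37)%997=440 -> [93, 440]
  L2: h(93,440)=(93*31+440)%997=332 -> [332]
  root = 332 != target 360
Candidate B: set leaf[2] = 53 -> leaves = [97, 77, 53, 29]
  L0: [97, 77, 53, 29]
  L1: h(97,77)=(97*31+77)%997=93 h(53,29)=(53*31+29)%997=675 -> [93, 675]
  L2: h(93,675)=(93*31+675)%997=567 -> [567]
  root = 567 != target 360
Candidate C: set leaf[3] = 65 -> leaves = [97, 77, 13, 65]
  L0: [97, 77, 13, 65]
  L1: h(97,77)=(97*31+77)%997=93 h(13,65)=(13*31+65)%997=468 -> [93, 468]
  L2: h(93,468)=(93*31+468)%997=360 -> [360]
  root = 360 == target 360  ** MATCH **
Candidate C produces the target root.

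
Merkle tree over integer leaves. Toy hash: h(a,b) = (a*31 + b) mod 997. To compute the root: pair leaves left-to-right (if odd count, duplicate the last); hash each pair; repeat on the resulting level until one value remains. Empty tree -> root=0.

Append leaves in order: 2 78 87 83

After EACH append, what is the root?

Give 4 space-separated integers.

Answer: 2 140 145 141

Derivation:
After append 2 (leaves=[2]):
  L0: [2]
  root=2
After append 78 (leaves=[2, 78]):
  L0: [2, 78]
  L1: h(2,78)=(2*31+78)%997=140 -> [140]
  root=140
After append 87 (leaves=[2, 78, 87]):
  L0: [2, 78, 87]
  L1: h(2,78)=(2*31+78)%997=140 h(87,87)=(87*31+87)%997=790 -> [140, 790]
  L2: h(140,790)=(140*31+790)%997=145 -> [145]
  root=145
After append 83 (leaves=[2, 78, 87, 83]):
  L0: [2, 78, 87, 83]
  L1: h(2,78)=(2*31+78)%997=140 h(87,83)=(87*31+83)%997=786 -> [140, 786]
  L2: h(140,786)=(140*31+786)%997=141 -> [141]
  root=141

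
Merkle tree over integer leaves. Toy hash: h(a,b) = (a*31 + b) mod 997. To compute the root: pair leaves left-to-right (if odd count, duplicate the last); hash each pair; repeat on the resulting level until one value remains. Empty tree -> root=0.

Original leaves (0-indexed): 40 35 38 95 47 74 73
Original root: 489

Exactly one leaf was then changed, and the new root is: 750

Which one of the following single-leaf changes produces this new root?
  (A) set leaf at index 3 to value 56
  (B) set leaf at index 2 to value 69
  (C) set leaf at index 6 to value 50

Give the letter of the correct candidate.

Answer: C

Derivation:
Original leaves: [40, 35, 38, 95, 47, 74, 73]
Target new root: 750
Try each candidate change and compute the resulting root:
Candidate A: set leaf[3] = 56 -> leaves = [40, 35, 38, 56, 47, 74, 73]
  L0: [40, 35, 38, 56, 47, 74, 73]
  L1: h(40,35)=(40*31+35)%997=278 h(38,56)=(38*31+56)%997=237 h(47,74)=(47*31+74)%997=534 h(73,73)=(73*31+73)%997=342 -> [278, 237, 534, 342]
  L2: h(278,237)=(278*31+237)%997=879 h(534,342)=(534*31+342)%997=944 -> [879, 944]
  L3: h(879,944)=(879*31+944)%997=277 -> [277]
  root = 277 != target 750
Candidate B: set leaf[2] = 69 -> leaves = [40, 35, 69, 95, 47, 74, 73]
  L0: [40, 35, 69, 95, 47, 74, 73]
  L1: h(40,35)=(40*31+35)%997=278 h(69,95)=(69*31+95)%997=240 h(47,74)=(47*31+74)%997=534 h(73,73)=(73*31+73)%997=342 -> [278, 240, 534, 342]
  L2: h(278,240)=(278*31+240)%997=882 h(534,342)=(534*31+342)%997=944 -> [882, 944]
  L3: h(882,944)=(882*31+944)%997=370 -> [370]
  root = 370 != target 750
Candidate C: set leaf[6] = 50 -> leaves = [40, 35, 38, 95, 47, 74, 50]
  L0: [40, 35, 38, 95, 47, 74, 50]
  L1: h(40,35)=(40*31+35)%997=278 h(38,95)=(38*31+95)%997=276 h(47,74)=(47*31+74)%997=534 h(50,50)=(50*31+50)%997=603 -> [278, 276, 534, 603]
  L2: h(278,276)=(278*31+276)%997=918 h(534,603)=(534*31+603)%997=208 -> [918, 208]
  L3: h(918,208)=(918*31+208)%997=750 -> [750]
  root = 750 == target 750  ** MATCH **
Candidate C produces the target root.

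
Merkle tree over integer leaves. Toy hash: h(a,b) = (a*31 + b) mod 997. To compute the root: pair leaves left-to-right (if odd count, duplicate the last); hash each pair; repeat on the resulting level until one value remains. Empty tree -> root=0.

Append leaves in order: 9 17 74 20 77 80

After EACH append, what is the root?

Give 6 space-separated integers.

Answer: 9 296 577 523 346 442

Derivation:
After append 9 (leaves=[9]):
  L0: [9]
  root=9
After append 17 (leaves=[9, 17]):
  L0: [9, 17]
  L1: h(9,17)=(9*31+17)%997=296 -> [296]
  root=296
After append 74 (leaves=[9, 17, 74]):
  L0: [9, 17, 74]
  L1: h(9,17)=(9*31+17)%997=296 h(74,74)=(74*31+74)%997=374 -> [296, 374]
  L2: h(296,374)=(296*31+374)%997=577 -> [577]
  root=577
After append 20 (leaves=[9, 17, 74, 20]):
  L0: [9, 17, 74, 20]
  L1: h(9,17)=(9*31+17)%997=296 h(74,20)=(74*31+20)%997=320 -> [296, 320]
  L2: h(296,320)=(296*31+320)%997=523 -> [523]
  root=523
After append 77 (leaves=[9, 17, 74, 20, 77]):
  L0: [9, 17, 74, 20, 77]
  L1: h(9,17)=(9*31+17)%997=296 h(74,20)=(74*31+20)%997=320 h(77,77)=(77*31+77)%997=470 -> [296, 320, 470]
  L2: h(296,320)=(296*31+320)%997=523 h(470,470)=(470*31+470)%997=85 -> [523, 85]
  L3: h(523,85)=(523*31+85)%997=346 -> [346]
  root=346
After append 80 (leaves=[9, 17, 74, 20, 77, 80]):
  L0: [9, 17, 74, 20, 77, 80]
  L1: h(9,17)=(9*31+17)%997=296 h(74,20)=(74*31+20)%997=320 h(77,80)=(77*31+80)%997=473 -> [296, 320, 473]
  L2: h(296,320)=(296*31+320)%997=523 h(473,473)=(473*31+473)%997=181 -> [523, 181]
  L3: h(523,181)=(523*31+181)%997=442 -> [442]
  root=442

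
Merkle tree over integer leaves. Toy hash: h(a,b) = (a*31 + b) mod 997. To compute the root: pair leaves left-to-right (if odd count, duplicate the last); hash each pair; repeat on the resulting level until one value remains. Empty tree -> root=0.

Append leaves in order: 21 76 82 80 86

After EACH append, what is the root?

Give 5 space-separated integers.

After append 21 (leaves=[21]):
  L0: [21]
  root=21
After append 76 (leaves=[21, 76]):
  L0: [21, 76]
  L1: h(21,76)=(21*31+76)%997=727 -> [727]
  root=727
After append 82 (leaves=[21, 76, 82]):
  L0: [21, 76, 82]
  L1: h(21,76)=(21*31+76)%997=727 h(82,82)=(82*31+82)%997=630 -> [727, 630]
  L2: h(727,630)=(727*31+630)%997=236 -> [236]
  root=236
After append 80 (leaves=[21, 76, 82, 80]):
  L0: [21, 76, 82, 80]
  L1: h(21,76)=(21*31+76)%997=727 h(82,80)=(82*31+80)%997=628 -> [727, 628]
  L2: h(727,628)=(727*31+628)%997=234 -> [234]
  root=234
After append 86 (leaves=[21, 76, 82, 80, 86]):
  L0: [21, 76, 82, 80, 86]
  L1: h(21,76)=(21*31+76)%997=727 h(82,80)=(82*31+80)%997=628 h(86,86)=(86*31+86)%997=758 -> [727, 628, 758]
  L2: h(727,628)=(727*31+628)%997=234 h(758,758)=(758*31+758)%997=328 -> [234, 328]
  L3: h(234,328)=(234*31+328)%997=603 -> [603]
  root=603

Answer: 21 727 236 234 603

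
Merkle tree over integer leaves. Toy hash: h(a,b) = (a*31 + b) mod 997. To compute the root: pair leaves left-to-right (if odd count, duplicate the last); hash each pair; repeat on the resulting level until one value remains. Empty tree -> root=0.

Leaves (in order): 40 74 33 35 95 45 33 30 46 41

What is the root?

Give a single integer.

L0: [40, 74, 33, 35, 95, 45, 33, 30, 46, 41]
L1: h(40,74)=(40*31+74)%997=317 h(33,35)=(33*31+35)%997=61 h(95,45)=(95*31+45)%997=996 h(33,30)=(33*31+30)%997=56 h(46,41)=(46*31+41)%997=470 -> [317, 61, 996, 56, 470]
L2: h(317,61)=(317*31+61)%997=915 h(996,56)=(996*31+56)%997=25 h(470,470)=(470*31+470)%997=85 -> [915, 25, 85]
L3: h(915,25)=(915*31+25)%997=474 h(85,85)=(85*31+85)%997=726 -> [474, 726]
L4: h(474,726)=(474*31+726)%997=465 -> [465]

Answer: 465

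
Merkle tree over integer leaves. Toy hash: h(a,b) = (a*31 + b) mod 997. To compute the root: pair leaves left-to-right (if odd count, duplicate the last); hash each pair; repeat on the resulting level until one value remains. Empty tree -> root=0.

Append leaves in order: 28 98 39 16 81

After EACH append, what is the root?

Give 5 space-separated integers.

After append 28 (leaves=[28]):
  L0: [28]
  root=28
After append 98 (leaves=[28, 98]):
  L0: [28, 98]
  L1: h(28,98)=(28*31+98)%997=966 -> [966]
  root=966
After append 39 (leaves=[28, 98, 39]):
  L0: [28, 98, 39]
  L1: h(28,98)=(28*31+98)%997=966 h(39,39)=(39*31+39)%997=251 -> [966, 251]
  L2: h(966,251)=(966*31+251)%997=287 -> [287]
  root=287
After append 16 (leaves=[28, 98, 39, 16]):
  L0: [28, 98, 39, 16]
  L1: h(28,98)=(28*31+98)%997=966 h(39,16)=(39*31+16)%997=228 -> [966, 228]
  L2: h(966,228)=(966*31+228)%997=264 -> [264]
  root=264
After append 81 (leaves=[28, 98, 39, 16, 81]):
  L0: [28, 98, 39, 16, 81]
  L1: h(28,98)=(28*31+98)%997=966 h(39,16)=(39*31+16)%997=228 h(81,81)=(81*31+81)%997=598 -> [966, 228, 598]
  L2: h(966,228)=(966*31+228)%997=264 h(598,598)=(598*31+598)%997=193 -> [264, 193]
  L3: h(264,193)=(264*31+193)%997=401 -> [401]
  root=401

Answer: 28 966 287 264 401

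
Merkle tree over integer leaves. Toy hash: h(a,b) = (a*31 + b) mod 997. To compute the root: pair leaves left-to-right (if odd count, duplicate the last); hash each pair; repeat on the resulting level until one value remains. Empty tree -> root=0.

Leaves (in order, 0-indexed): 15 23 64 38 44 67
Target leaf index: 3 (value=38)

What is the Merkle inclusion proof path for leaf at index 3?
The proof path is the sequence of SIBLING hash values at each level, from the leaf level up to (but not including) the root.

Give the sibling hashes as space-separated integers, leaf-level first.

L0 (leaves): [15, 23, 64, 38, 44, 67], target index=3
L1: h(15,23)=(15*31+23)%997=488 [pair 0] h(64,38)=(64*31+38)%997=28 [pair 1] h(44,67)=(44*31+67)%997=434 [pair 2] -> [488, 28, 434]
  Sibling for proof at L0: 64
L2: h(488,28)=(488*31+28)%997=201 [pair 0] h(434,434)=(434*31+434)%997=927 [pair 1] -> [201, 927]
  Sibling for proof at L1: 488
L3: h(201,927)=(201*31+927)%997=179 [pair 0] -> [179]
  Sibling for proof at L2: 927
Root: 179
Proof path (sibling hashes from leaf to root): [64, 488, 927]

Answer: 64 488 927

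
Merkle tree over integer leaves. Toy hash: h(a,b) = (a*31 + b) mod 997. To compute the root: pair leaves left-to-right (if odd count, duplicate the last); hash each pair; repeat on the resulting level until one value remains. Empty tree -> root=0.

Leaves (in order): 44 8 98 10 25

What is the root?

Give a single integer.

L0: [44, 8, 98, 10, 25]
L1: h(44,8)=(44*31+8)%997=375 h(98,10)=(98*31+10)%997=57 h(25,25)=(25*31+25)%997=800 -> [375, 57, 800]
L2: h(375,57)=(375*31+57)%997=715 h(800,800)=(800*31+800)%997=675 -> [715, 675]
L3: h(715,675)=(715*31+675)%997=906 -> [906]

Answer: 906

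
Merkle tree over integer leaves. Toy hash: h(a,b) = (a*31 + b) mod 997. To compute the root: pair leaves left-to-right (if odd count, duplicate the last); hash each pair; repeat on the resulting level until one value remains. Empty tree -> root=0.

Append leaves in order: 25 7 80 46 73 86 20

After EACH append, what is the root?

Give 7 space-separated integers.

After append 25 (leaves=[25]):
  L0: [25]
  root=25
After append 7 (leaves=[25, 7]):
  L0: [25, 7]
  L1: h(25,7)=(25*31+7)%997=782 -> [782]
  root=782
After append 80 (leaves=[25, 7, 80]):
  L0: [25, 7, 80]
  L1: h(25,7)=(25*31+7)%997=782 h(80,80)=(80*31+80)%997=566 -> [782, 566]
  L2: h(782,566)=(782*31+566)%997=880 -> [880]
  root=880
After append 46 (leaves=[25, 7, 80, 46]):
  L0: [25, 7, 80, 46]
  L1: h(25,7)=(25*31+7)%997=782 h(80,46)=(80*31+46)%997=532 -> [782, 532]
  L2: h(782,532)=(782*31+532)%997=846 -> [846]
  root=846
After append 73 (leaves=[25, 7, 80, 46, 73]):
  L0: [25, 7, 80, 46, 73]
  L1: h(25,7)=(25*31+7)%997=782 h(80,46)=(80*31+46)%997=532 h(73,73)=(73*31+73)%997=342 -> [782, 532, 342]
  L2: h(782,532)=(782*31+532)%997=846 h(342,342)=(342*31+342)%997=974 -> [846, 974]
  L3: h(846,974)=(846*31+974)%997=281 -> [281]
  root=281
After append 86 (leaves=[25, 7, 80, 46, 73, 86]):
  L0: [25, 7, 80, 46, 73, 86]
  L1: h(25,7)=(25*31+7)%997=782 h(80,46)=(80*31+46)%997=532 h(73,86)=(73*31+86)%997=355 -> [782, 532, 355]
  L2: h(782,532)=(782*31+532)%997=846 h(355,355)=(355*31+355)%997=393 -> [846, 393]
  L3: h(846,393)=(846*31+393)%997=697 -> [697]
  root=697
After append 20 (leaves=[25, 7, 80, 46, 73, 86, 20]):
  L0: [25, 7, 80, 46, 73, 86, 20]
  L1: h(25,7)=(25*31+7)%997=782 h(80,46)=(80*31+46)%997=532 h(73,86)=(73*31+86)%997=355 h(20,20)=(20*31+20)%997=640 -> [782, 532, 355, 640]
  L2: h(782,532)=(782*31+532)%997=846 h(355,640)=(355*31+640)%997=678 -> [846, 678]
  L3: h(846,678)=(846*31+678)%997=982 -> [982]
  root=982

Answer: 25 782 880 846 281 697 982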